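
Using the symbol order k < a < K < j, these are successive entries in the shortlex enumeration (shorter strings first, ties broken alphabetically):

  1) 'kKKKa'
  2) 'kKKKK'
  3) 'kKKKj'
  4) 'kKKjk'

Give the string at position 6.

kKKjK

Continuing the enumeration 2 steps past kKKjk: kKKjk → kKKja → (answer).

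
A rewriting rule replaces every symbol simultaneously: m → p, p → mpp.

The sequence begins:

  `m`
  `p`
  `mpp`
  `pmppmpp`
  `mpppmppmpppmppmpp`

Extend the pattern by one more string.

φ(mpppmppmpppmppmpp) expands symbol-by-symbol to p mpp mpp mpp p mpp mpp p mpp mpp mpp p mpp mpp p mpp mpp; joining the 17 pieces gives the next term.

pmppmppmpppmppmpppmppmppmpppmppmpppmppmpp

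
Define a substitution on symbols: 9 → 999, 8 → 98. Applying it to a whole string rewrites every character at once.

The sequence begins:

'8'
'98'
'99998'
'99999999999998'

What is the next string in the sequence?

Rewriting the 14 symbols of 99999999999998 one by one yields 999 999 999 999 999 999 999 999 999 999 999 999 999 98; concatenated:

99999999999999999999999999999999999999998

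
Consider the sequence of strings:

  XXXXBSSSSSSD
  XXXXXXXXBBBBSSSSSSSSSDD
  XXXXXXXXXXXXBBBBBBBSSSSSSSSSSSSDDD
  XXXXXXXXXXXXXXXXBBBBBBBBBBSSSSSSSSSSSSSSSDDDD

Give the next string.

Each string has the form X^{4n} B^{3n-2} S^{3n+3} D^{n} (n = 1, 2, …).
For the next term, n = 5, so the run lengths are 20, 13, 18, 5.

XXXXXXXXXXXXXXXXXXXXBBBBBBBBBBBBBSSSSSSSSSSSSSSSSSSDDDDD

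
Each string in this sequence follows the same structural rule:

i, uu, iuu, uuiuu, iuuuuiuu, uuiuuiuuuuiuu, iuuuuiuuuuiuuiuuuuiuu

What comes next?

uuiuuiuuuuiuuiuuuuiuuuuiuuiuuuuiuu

Each term (from the third on) is the two preceding terms concatenated in order: term 3 = i·uu = iuu.
The next term joins uuiuuiuuuuiuu and iuuuuiuuuuiuuiuuuuiuu.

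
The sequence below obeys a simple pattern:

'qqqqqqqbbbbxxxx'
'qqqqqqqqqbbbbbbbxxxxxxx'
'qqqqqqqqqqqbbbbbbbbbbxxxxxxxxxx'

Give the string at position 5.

The n-th term is 2n+3 q's then 3n-2 b's then 3n-2 x's, where the shown terms are n = 2, 3, 4.
For term 5, n = 6, so the run lengths are 15, 16, 16.

qqqqqqqqqqqqqqqbbbbbbbbbbbbbbbbxxxxxxxxxxxxxxxx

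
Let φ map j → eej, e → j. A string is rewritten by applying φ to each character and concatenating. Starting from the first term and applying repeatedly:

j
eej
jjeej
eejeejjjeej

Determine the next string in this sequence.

Expanding eejeejjjeej: e→j, e→j, j→eej, e→j, e→j, j→eej, j→eej, j→eej, e→j, e→j, j→eej. Concatenated: j j eej j j eej eej eej j j eej.

jjeejjjeejeejeejjjeej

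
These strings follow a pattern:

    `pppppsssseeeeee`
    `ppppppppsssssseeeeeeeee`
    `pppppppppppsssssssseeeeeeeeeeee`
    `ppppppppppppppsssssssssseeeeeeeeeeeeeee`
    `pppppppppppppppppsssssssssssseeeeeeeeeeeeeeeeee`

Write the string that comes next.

ppppppppppppppppppppsssssssssssssseeeeeeeeeeeeeeeeeeeee

Each string has the form p^{3n-1} s^{2n} e^{3n}, where the shown terms are n = 2, 3, 4, 5, 6.
Setting n = 7 gives 20, 14, 21 characters in each block.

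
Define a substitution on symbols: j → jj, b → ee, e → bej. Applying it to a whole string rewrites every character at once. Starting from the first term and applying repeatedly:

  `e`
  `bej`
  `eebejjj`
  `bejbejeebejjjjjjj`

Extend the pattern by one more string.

eebejjjeebejjjbejbejeebejjjjjjjjjjjjjjj

Replace each of the 17 characters of bejbejeebejjjjjjj in place — ee bej jj ee bej jj bej bej ee bej jj jj jj jj jj jj jj — and concatenate.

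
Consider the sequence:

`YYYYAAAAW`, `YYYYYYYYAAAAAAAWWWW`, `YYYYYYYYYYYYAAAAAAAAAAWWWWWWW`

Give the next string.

YYYYYYYYYYYYYYYYAAAAAAAAAAAAAWWWWWWWWWW

Each string has the form Y^{4n} A^{3n+1} W^{3n-2} (n = 1, 2, …).
At n = 4 the blocks have lengths 16, 13, 10.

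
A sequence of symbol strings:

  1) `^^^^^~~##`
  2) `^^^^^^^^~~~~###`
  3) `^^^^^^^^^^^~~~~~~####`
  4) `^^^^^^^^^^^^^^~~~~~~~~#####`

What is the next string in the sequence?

^^^^^^^^^^^^^^^^^~~~~~~~~~~######

Reading off run lengths: ^ runs 5, 8, 11, 14; ~ runs 2, 4, 6, 8; # runs 2, 3, 4, 5 — each is linear in n, where the shown terms are n = 2, 3, 4, 5.
For the next term, n = 6, so the run lengths are 17, 10, 6.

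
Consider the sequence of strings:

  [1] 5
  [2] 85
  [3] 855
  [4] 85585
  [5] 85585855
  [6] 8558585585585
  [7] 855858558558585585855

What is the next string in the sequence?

8558585585585855858558558585585585

This is a Fibonacci-style word recurrence s(k) = s(k−1)·s(k−2): e.g. 85·5 = 855.
So term 8 is 855858558558585585855·8558585585585.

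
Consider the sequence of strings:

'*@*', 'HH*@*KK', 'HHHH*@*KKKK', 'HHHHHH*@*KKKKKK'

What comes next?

s(k+1) = HH·s(k)·KK, so each term gains HH as a prefix and KK as a suffix.
Applying this once more to HHHHHH*@*KKKKKK:

HHHHHHHH*@*KKKKKKKK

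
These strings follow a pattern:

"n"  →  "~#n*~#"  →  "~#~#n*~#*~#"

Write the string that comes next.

Each term wraps the previous one in ~# on the left and *~# on the right.
Applying this once more to ~#~#n*~#*~#:

~#~#~#n*~#*~#*~#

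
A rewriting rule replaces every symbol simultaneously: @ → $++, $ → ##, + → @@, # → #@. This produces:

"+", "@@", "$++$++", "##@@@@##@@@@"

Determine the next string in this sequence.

Expanding ##@@@@##@@@@: #→#@, #→#@, @→$++, @→$++, @→$++, @→$++, #→#@, #→#@, @→$++, @→$++, @→$++, @→$++. Concatenated: #@ #@ $++ $++ $++ $++ #@ #@ $++ $++ $++ $++.

#@#@$++$++$++$++#@#@$++$++$++$++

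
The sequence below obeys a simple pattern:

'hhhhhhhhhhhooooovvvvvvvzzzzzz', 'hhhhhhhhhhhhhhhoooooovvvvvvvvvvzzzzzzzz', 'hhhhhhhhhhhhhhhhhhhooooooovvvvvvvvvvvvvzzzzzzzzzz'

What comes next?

The n-th term is 4n+3 h's then n+3 o's then 3n+1 v's then 2n+2 z's, where the shown terms are n = 2, 3, 4.
Setting n = 5 gives 23, 8, 16, 12 characters in each block.

hhhhhhhhhhhhhhhhhhhhhhhoooooooovvvvvvvvvvvvvvvvzzzzzzzzzzzz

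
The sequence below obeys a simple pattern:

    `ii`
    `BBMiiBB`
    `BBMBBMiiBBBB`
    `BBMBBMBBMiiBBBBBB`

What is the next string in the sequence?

BBMBBMBBMBBMiiBBBBBBBB

Every step adds BBM to the front and BB to the end of the previous string.
So the next term is BBM·BBMBBMBBMiiBBBBBB·BB.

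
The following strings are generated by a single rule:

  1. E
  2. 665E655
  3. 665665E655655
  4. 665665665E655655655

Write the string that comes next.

Every step adds 665 to the front and 655 to the end of the previous string.
So the next term is 665·665665665E655655655·655.

665665665665E655655655655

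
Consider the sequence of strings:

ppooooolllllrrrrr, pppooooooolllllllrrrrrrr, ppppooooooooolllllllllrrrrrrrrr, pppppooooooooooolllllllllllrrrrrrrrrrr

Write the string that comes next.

Reading off run lengths: p runs 2, 3, 4, 5; o runs 5, 7, 9, 11; l runs 5, 7, 9, 11; r runs 5, 7, 9, 11 — each is linear in n, where the shown terms are n = 2, 3, 4, 5.
For the next term, n = 6, so the run lengths are 6, 13, 13, 13.

ppppppooooooooooooolllllllllllllrrrrrrrrrrrrr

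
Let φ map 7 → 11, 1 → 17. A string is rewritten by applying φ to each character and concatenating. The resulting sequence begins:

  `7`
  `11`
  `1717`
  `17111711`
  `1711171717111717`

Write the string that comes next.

17111717171117111711171717111711

φ(1711171717111717) expands symbol-by-symbol to 17 11 17 17 17 11 17 11 17 11 17 17 17 11 17 11; joining the 16 pieces gives the next term.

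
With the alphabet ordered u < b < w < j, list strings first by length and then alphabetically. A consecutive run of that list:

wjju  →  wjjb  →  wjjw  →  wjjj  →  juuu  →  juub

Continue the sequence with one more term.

Find the rightmost character of juub below j, bump it to the next letter, and reset everything to its right to u.

juuw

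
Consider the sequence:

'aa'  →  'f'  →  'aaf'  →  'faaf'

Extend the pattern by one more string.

This is a Fibonacci-style word recurrence s(k) = s(k−2)·s(k−1): e.g. aa·f = aaf.
So term 5 is aaf·faaf.

aaffaaf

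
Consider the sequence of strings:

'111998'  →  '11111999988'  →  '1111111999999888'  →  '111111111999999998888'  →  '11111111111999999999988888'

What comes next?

Each string has the form 1^{2n+1} 9^{2n} 8^{n} (n = 1, 2, …).
For the next term, n = 6, so the run lengths are 13, 12, 6.

1111111111111999999999999888888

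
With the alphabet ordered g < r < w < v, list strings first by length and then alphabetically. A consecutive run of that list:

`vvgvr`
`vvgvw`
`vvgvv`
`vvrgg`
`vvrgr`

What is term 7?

Continuing the enumeration 2 steps past vvrgr: vvrgr → vvrgw → (answer).

vvrgv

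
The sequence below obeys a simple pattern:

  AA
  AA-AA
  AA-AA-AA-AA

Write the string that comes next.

AA-AA-AA-AA-AA-AA-AA-AA

s(k+1) = s(k)·-·s(k) — each term doubles the last with '-' between the halves.
One more doubling of AA-AA-AA-AA gives the answer.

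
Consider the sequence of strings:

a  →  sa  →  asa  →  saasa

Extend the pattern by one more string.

This is a Fibonacci-style word recurrence s(k) = s(k−2)·s(k−1): e.g. a·sa = asa.
Continuing: asa · saasa gives term 5.

asasaasa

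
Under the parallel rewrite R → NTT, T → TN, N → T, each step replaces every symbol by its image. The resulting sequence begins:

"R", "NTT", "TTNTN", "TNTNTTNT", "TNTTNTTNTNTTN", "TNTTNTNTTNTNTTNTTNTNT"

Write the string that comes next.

Replace each of the 21 characters of TNTTNTNTTNTNTTNTTNTNT in place — TN T TN TN T TN T TN TN T TN T TN TN T TN TN T TN T TN — and concatenate.

TNTTNTNTTNTTNTNTTNTTNTNTTNTNTTNTTN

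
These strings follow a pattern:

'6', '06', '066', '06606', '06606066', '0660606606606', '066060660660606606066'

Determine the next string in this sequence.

This is a Fibonacci-style word recurrence s(k) = s(k−1)·s(k−2): e.g. 06·6 = 066.
So term 8 is 066060660660606606066·0660606606606.

0660606606606066060660660606606606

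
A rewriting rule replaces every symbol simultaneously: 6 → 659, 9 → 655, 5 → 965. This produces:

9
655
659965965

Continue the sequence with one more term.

659965655655659965655659965

Rewriting each symbol of 659965965: 6→659, 5→965, 9→655, 9→655, 6→659, 5→965, 9→655, 6→659, 5→965, which concatenates to 659 965 655 655 659 965 655 659 965.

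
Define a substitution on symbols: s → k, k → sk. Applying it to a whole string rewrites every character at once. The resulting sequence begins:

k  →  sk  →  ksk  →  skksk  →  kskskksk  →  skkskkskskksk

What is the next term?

kskskkskskkskkskskksk

Applying the rule to each of the 13 symbols of skkskkskskksk gives the pieces k sk sk k sk sk k sk k sk sk k sk, which concatenate to the answer.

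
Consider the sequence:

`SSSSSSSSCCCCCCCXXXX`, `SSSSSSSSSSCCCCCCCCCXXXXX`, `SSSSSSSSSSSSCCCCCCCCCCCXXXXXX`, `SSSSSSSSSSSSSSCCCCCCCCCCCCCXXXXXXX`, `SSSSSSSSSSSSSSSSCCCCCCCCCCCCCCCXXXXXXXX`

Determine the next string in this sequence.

The n-th term is 2n+2 S's then 2n+1 C's then n+1 X's, where the shown terms are n = 3, 4, 5, 6, 7.
Setting n = 8 gives 18, 17, 9 characters in each block.

SSSSSSSSSSSSSSSSSSCCCCCCCCCCCCCCCCCXXXXXXXXX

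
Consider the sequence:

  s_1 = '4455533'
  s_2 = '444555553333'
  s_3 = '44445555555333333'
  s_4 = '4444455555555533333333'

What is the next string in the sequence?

The n-th term is n+1 4's then 2n+1 5's then 2n 3's (n = 1, 2, …).
At n = 5 the blocks have lengths 6, 11, 10.

444444555555555553333333333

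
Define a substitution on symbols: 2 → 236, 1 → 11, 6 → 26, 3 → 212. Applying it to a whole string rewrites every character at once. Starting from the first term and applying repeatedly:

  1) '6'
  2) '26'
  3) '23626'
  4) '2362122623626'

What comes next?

Replace each of the 13 characters of 2362122623626 in place — 236 212 26 236 11 236 236 26 236 212 26 236 26 — and concatenate.

2362122623611236236262362122623626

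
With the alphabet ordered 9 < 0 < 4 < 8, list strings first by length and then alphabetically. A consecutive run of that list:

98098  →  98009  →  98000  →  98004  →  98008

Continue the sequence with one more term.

98049

Find the rightmost character of 98008 below 8, bump it to the next letter, and reset everything to its right to 9.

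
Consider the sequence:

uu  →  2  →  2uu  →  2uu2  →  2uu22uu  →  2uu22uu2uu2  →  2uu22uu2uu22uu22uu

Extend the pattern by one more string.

Each term (from the third on) is the previous term followed by the one before it: term 3 = 2·uu = 2uu.
The next term joins 2uu22uu2uu22uu22uu and 2uu22uu2uu2.

2uu22uu2uu22uu22uu2uu22uu2uu2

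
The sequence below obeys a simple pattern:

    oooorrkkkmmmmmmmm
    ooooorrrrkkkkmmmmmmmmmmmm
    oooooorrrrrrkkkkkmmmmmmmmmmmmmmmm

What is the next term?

Term n consists of n+2 o's, followed by 2n-2 r's, followed by n+1 k's, followed by 4n m's, where the shown terms are n = 2, 3, 4.
At n = 5 the blocks have lengths 7, 8, 6, 20.

ooooooorrrrrrrrkkkkkkmmmmmmmmmmmmmmmmmmmm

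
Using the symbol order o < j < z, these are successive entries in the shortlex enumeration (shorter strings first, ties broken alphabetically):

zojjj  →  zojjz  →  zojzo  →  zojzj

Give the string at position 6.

Stepping forward 2 times from zojzj: zojzj → zojzz, then the target.

zozoo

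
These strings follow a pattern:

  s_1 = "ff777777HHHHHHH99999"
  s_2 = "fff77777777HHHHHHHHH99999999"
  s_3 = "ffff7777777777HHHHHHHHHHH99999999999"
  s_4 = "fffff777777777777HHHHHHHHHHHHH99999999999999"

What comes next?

Term n consists of n f's, followed by 2n+2 7's, followed by 2n+3 H's, followed by 3n-1 9's, where the shown terms are n = 2, 3, 4, 5.
Setting n = 6 gives 6, 14, 15, 17 characters in each block.

ffffff77777777777777HHHHHHHHHHHHHHH99999999999999999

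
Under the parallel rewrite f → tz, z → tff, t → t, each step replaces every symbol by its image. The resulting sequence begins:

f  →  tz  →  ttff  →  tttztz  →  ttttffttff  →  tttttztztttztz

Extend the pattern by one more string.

ttttttffttffttttffttff

Applying the rule to each of the 14 symbols of tttttztztttztz gives the pieces t t t t t tff t tff t t t tff t tff, which concatenate to the answer.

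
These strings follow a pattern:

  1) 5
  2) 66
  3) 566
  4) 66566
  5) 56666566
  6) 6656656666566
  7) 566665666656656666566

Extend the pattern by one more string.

6656656666566566665666656656666566

Each term (from the third on) is the two preceding terms concatenated in order: term 3 = 5·66 = 566.
The next term joins 6656656666566 and 566665666656656666566.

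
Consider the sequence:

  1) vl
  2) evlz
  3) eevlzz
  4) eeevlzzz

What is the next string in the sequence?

Each term wraps the previous one in e on the left and z on the right.
Applying this once more to eeevlzzz:

eeeevlzzzz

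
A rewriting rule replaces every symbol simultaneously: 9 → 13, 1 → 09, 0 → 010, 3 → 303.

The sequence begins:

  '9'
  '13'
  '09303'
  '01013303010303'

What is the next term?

Replace each of the 14 characters of 01013303010303 in place — 010 09 010 09 303 303 010 303 010 09 010 303 010 303 — and concatenate.

010090100930330301030301009010303010303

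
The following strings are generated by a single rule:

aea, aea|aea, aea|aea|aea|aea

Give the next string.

Each string is two copies of the previous one joined by '|'.
One more doubling of aea|aea|aea|aea gives the answer.

aea|aea|aea|aea|aea|aea|aea|aea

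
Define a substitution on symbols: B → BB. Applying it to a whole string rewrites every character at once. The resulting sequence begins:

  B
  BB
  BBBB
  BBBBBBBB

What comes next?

Expanding BBBBBBBB: B→BB, B→BB, B→BB, B→BB, B→BB, B→BB, B→BB, B→BB. Concatenated: BB BB BB BB BB BB BB BB.

BBBBBBBBBBBBBBBB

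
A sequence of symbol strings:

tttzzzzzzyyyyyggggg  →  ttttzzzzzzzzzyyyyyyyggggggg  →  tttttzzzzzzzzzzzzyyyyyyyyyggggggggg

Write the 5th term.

tttttttzzzzzzzzzzzzzzzzzzyyyyyyyyyyyyyggggggggggggg

Each string has the form t^{n+1} z^{3n} y^{2n+1} g^{2n+1}, where the shown terms are n = 2, 3, 4.
At n = 6 the blocks have lengths 7, 18, 13, 13.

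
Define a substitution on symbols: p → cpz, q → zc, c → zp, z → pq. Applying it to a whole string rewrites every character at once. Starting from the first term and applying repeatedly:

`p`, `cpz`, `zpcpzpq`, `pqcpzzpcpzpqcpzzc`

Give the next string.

Applying the rule to each of the 17 symbols of pqcpzzpcpzpqcpzzc gives the pieces cpz zc zp cpz pq pq cpz zp cpz pq cpz zc zp cpz pq pq zp, which concatenate to the answer.

cpzzczpcpzpqpqcpzzpcpzpqcpzzczpcpzpqpqzp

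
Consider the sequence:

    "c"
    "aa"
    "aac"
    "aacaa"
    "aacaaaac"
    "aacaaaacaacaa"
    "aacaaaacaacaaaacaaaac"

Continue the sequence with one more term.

aacaaaacaacaaaacaaaacaacaaaacaacaa

This is a Fibonacci-style word recurrence s(k) = s(k−1)·s(k−2): e.g. aa·c = aac.
Continuing: aacaaaacaacaaaacaaaac · aacaaaacaacaa gives term 8.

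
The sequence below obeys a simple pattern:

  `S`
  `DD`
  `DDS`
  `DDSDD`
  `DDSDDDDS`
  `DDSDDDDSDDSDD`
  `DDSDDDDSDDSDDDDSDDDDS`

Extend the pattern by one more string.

From term 3 onward, concatenate the last term with the second-to-last: DD·S = DDS, DDS·DD = DDSDD, …
Continuing: DDSDDDDSDDSDDDDSDDDDS · DDSDDDDSDDSDD gives term 8.

DDSDDDDSDDSDDDDSDDDDSDDSDDDDSDDSDD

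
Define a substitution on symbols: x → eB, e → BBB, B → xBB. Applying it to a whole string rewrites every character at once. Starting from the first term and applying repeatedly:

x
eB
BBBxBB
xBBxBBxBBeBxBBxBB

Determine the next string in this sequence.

eBxBBxBBeBxBBxBBeBxBBxBBBBBxBBeBxBBxBBeBxBBxBB

φ(xBBxBBxBBeBxBBxBB) expands symbol-by-symbol to eB xBB xBB eB xBB xBB eB xBB xBB BBB xBB eB xBB xBB eB xBB xBB; joining the 17 pieces gives the next term.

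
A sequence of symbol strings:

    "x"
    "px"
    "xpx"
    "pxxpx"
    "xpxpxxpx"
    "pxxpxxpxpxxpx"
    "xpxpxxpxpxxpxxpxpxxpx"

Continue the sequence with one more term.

pxxpxxpxpxxpxxpxpxxpxpxxpxxpxpxxpx

Each term (from the third on) is the two preceding terms concatenated in order: term 3 = x·px = xpx.
The next term joins pxxpxxpxpxxpx and xpxpxxpxpxxpxxpxpxxpx.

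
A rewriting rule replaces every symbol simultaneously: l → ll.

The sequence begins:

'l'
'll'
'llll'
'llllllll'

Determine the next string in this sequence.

Apply φ to llllllll symbol by symbol: l→ll, l→ll, l→ll, l→ll, l→ll, l→ll, l→ll, l→ll; joined: ll ll ll ll ll ll ll ll.

llllllllllllllll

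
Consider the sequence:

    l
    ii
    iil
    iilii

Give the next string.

From term 3 onward, concatenate the last term with the second-to-last: ii·l = iil, iil·ii = iilii, …
The next term joins iilii and iil.

iiliiiil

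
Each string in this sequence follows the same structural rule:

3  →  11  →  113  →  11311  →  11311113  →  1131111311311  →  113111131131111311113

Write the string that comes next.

This is a Fibonacci-style word recurrence s(k) = s(k−1)·s(k−2): e.g. 11·3 = 113.
Continuing: 113111131131111311113 · 1131111311311 gives term 8.

1131111311311113111131131111311311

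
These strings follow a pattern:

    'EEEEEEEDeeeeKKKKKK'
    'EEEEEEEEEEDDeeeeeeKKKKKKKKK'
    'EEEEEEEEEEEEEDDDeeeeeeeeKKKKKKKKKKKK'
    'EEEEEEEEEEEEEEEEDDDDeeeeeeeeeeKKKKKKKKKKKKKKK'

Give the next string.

Each string has the form E^{3n+1} D^{n-1} e^{2n} K^{3n}, where the shown terms are n = 2, 3, 4, 5.
For the next term, n = 6, so the run lengths are 19, 5, 12, 18.

EEEEEEEEEEEEEEEEEEEDDDDDeeeeeeeeeeeeKKKKKKKKKKKKKKKKKK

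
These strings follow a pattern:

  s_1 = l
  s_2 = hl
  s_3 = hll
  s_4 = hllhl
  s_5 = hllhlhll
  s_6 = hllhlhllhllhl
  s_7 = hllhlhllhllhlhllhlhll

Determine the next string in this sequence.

Each term (from the third on) is the previous term followed by the one before it: term 3 = hl·l = hll.
So term 8 is hllhlhllhllhlhllhlhll·hllhlhllhllhl.

hllhlhllhllhlhllhlhllhllhlhllhllhl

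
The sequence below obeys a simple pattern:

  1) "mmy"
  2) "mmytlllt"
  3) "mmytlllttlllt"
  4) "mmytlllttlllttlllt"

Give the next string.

mmytlllttlllttlllttlllt

Each term is the previous one with tlllt appended.
One more step from mmytlllttlllttlllt gives the answer.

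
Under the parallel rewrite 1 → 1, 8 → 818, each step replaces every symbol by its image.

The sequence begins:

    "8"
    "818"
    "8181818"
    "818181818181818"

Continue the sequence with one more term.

Rewriting the 15 symbols of 818181818181818 one by one yields 818 1 818 1 818 1 818 1 818 1 818 1 818 1 818; concatenated:

8181818181818181818181818181818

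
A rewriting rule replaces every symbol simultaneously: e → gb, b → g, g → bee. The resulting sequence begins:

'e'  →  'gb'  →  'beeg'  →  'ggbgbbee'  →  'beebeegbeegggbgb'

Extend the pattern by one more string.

Rewriting the 16 symbols of beebeegbeegggbgb one by one yields g gb gb g gb gb bee g gb gb bee bee bee g bee g; concatenated:

ggbgbggbgbbeeggbgbbeebeebeegbeeg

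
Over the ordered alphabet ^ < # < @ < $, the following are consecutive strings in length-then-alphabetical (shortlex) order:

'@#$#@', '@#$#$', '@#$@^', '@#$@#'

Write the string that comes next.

@#$@@

Treat @#$@# as a base-4 numeral over the given alphabet and add one, carrying through any trailing $'s.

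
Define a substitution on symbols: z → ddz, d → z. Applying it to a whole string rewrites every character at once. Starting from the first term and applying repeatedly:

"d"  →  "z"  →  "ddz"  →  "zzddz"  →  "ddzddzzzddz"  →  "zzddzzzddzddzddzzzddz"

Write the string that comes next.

ddzddzzzddzddzddzzzddzzzddzzzddzddzddzzzddz

φ(zzddzzzddzddzddzzzddz) expands symbol-by-symbol to ddz ddz z z ddz ddz ddz z z ddz z z ddz z z ddz ddz ddz z z ddz; joining the 21 pieces gives the next term.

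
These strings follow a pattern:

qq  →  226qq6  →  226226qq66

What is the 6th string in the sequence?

226226226226226qq66666

s(k+1) = 226·s(k)·6, so each term gains 226 as a prefix and 6 as a suffix.
From 226226qq66, 3 further steps: 226226qq66 → 226226226qq666 → 226226226226qq6666 → (answer).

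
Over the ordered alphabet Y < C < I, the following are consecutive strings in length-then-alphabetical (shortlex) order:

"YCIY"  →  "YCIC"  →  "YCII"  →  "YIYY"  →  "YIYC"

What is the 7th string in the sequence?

Stepping forward 2 times from YIYC: YIYC → YIYI, then the target.

YICY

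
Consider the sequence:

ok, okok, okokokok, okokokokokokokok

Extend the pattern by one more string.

Every step duplicates the string.
One more doubling of okokokokokokokok gives the answer.

okokokokokokokokokokokokokokokok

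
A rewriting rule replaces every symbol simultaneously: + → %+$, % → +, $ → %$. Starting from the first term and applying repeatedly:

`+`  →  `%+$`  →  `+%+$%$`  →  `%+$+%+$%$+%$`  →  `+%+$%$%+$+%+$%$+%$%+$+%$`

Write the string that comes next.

Rewriting the 24 symbols of +%+$%$%+$+%+$%$+%$%+$+%$ one by one yields %+$ + %+$ %$ + %$ + %+$ %$ %+$ + %+$ %$ + %$ %+$ + %$ + %+$ %$ %+$ + %$; concatenated:

%+$+%+$%$+%$+%+$%$%+$+%+$%$+%$%+$+%$+%+$%$%+$+%$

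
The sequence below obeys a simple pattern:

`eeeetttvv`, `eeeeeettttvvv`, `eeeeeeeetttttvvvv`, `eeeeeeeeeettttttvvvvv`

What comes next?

Each string has the form e^{2n} t^{n+1} v^{n}, where the shown terms are n = 2, 3, 4, 5.
For the next term, n = 6, so the run lengths are 12, 7, 6.

eeeeeeeeeeeetttttttvvvvvv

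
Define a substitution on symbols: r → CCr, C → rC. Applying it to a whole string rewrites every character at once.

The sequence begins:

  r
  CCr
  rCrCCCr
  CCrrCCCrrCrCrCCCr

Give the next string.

Applying the rule to each of the 17 symbols of CCrrCCCrrCrCrCCCr gives the pieces rC rC CCr CCr rC rC rC CCr CCr rC CCr rC CCr rC rC rC CCr, which concatenate to the answer.

rCrCCCrCCrrCrCrCCCrCCrrCCCrrCCCrrCrCrCCCr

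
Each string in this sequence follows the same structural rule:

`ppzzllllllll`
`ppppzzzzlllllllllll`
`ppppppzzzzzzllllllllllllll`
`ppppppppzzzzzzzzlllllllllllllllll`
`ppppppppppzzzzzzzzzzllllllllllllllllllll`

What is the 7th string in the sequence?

ppppppppppppppzzzzzzzzzzzzzzllllllllllllllllllllllllll

Each string has the form p^{2n-2} z^{2n-2} l^{3n+2}, where the shown terms are n = 2, 3, 4, 5, 6.
Setting n = 8 gives 14, 14, 26 characters in each block.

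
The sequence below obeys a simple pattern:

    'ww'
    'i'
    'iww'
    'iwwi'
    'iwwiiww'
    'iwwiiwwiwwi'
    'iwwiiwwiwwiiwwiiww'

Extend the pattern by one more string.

Each term (from the third on) is the previous term followed by the one before it: term 3 = i·ww = iww.
The next term joins iwwiiwwiwwiiwwiiww and iwwiiwwiwwi.

iwwiiwwiwwiiwwiiwwiwwiiwwiwwi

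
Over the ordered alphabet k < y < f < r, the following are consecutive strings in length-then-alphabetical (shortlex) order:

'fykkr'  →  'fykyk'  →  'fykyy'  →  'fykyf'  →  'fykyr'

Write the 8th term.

fykff

Stepping forward 3 times from fykyr: fykyr → fykfk → fykfy, then the target.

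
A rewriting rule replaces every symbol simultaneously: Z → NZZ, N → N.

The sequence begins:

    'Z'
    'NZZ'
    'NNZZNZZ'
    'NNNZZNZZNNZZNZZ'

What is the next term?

Rewriting the 15 symbols of NNNZZNZZNNZZNZZ one by one yields N N N NZZ NZZ N NZZ NZZ N N NZZ NZZ N NZZ NZZ; concatenated:

NNNNZZNZZNNZZNZZNNNZZNZZNNZZNZZ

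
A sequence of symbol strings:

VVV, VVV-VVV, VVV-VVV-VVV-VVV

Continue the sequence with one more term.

VVV-VVV-VVV-VVV-VVV-VVV-VVV-VVV

s(k+1) = s(k)·-·s(k) — each term doubles the last with '-' between the halves.
One more doubling of VVV-VVV-VVV-VVV gives the answer.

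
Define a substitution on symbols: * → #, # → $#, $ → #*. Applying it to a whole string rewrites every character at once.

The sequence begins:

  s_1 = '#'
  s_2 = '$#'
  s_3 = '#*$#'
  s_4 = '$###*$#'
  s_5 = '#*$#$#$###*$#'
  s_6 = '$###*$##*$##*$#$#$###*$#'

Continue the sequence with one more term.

Replace each of the 24 characters of $###*$##*$##*$#$#$###*$# in place — #* $# $# $# # #* $# $# # #* $# $# # #* $# #* $# #* $# $# $# # #* $# — and concatenate.

#*$#$#$###*$#$###*$#$###*$##*$##*$#$#$###*$#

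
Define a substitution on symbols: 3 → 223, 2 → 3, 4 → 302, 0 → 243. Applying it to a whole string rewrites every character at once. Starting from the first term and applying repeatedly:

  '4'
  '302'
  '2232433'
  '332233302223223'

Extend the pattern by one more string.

Rewriting the 15 symbols of 332233302223223 one by one yields 223 223 3 3 223 223 223 243 3 3 3 223 3 3 223; concatenated:

2232233322322322324333322333223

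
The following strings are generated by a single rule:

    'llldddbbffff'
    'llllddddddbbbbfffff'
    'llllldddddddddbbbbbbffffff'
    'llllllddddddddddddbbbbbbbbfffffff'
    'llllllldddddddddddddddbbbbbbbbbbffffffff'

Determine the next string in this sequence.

llllllllddddddddddddddddddbbbbbbbbbbbbfffffffff

Term n consists of n+2 l's, followed by 3n d's, followed by 2n b's, followed by n+3 f's (n = 1, 2, …).
For the next term, n = 6, so the run lengths are 8, 18, 12, 9.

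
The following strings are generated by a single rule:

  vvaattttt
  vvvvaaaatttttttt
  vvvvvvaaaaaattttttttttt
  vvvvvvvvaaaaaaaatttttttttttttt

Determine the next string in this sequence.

Term n consists of 2n v's, followed by 2n a's, followed by 3n+2 t's (n = 1, 2, …).
At n = 5 the blocks have lengths 10, 10, 17.

vvvvvvvvvvaaaaaaaaaattttttttttttttttt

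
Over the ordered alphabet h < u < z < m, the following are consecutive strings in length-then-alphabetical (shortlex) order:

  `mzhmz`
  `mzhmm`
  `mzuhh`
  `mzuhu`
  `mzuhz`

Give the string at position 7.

mzuuh

Advancing 2 positions from mzuhz through mzuhz → mzuhm reaches term 7.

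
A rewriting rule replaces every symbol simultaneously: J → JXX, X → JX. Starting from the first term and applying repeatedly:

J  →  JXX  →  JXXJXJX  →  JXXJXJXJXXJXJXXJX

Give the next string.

Rewriting the 17 symbols of JXXJXJXJXXJXJXXJX one by one yields JXX JX JX JXX JX JXX JX JXX JX JX JXX JX JXX JX JX JXX JX; concatenated:

JXXJXJXJXXJXJXXJXJXXJXJXJXXJXJXXJXJXJXXJX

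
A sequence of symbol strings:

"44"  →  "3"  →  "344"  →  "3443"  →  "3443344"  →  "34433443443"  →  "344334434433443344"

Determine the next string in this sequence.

34433443443344334434433443443

From term 3 onward, concatenate the last term with the second-to-last: 3·44 = 344, 344·3 = 3443, …
Continuing: 344334434433443344 · 34433443443 gives term 8.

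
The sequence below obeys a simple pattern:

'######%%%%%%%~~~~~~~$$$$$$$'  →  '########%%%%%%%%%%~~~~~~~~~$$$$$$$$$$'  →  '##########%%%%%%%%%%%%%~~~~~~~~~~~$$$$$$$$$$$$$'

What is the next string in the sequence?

############%%%%%%%%%%%%%%%%~~~~~~~~~~~~~$$$$$$$$$$$$$$$$

The n-th term is 2n #'s then 3n-2 %'s then 2n+1 ~'s then 3n-2 $'s, where the shown terms are n = 3, 4, 5.
Setting n = 6 gives 12, 16, 13, 16 characters in each block.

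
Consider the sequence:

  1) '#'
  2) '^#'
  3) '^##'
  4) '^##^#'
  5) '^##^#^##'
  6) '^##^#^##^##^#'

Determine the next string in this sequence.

^##^#^##^##^#^##^#^##

This is a Fibonacci-style word recurrence s(k) = s(k−1)·s(k−2): e.g. ^#·# = ^##.
Continuing: ^##^#^##^##^# · ^##^#^## gives term 7.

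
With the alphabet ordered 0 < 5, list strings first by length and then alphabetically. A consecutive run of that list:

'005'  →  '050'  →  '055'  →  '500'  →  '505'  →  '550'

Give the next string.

555

Treat 550 as a base-2 numeral over the given alphabet and add one, carrying through any trailing 5's.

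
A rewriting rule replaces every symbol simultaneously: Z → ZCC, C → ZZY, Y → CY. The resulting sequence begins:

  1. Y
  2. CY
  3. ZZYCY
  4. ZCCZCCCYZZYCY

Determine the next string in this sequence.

Rewriting the 13 symbols of ZCCZCCCYZZYCY one by one yields ZCC ZZY ZZY ZCC ZZY ZZY ZZY CY ZCC ZCC CY ZZY CY; concatenated:

ZCCZZYZZYZCCZZYZZYZZYCYZCCZCCCYZZYCY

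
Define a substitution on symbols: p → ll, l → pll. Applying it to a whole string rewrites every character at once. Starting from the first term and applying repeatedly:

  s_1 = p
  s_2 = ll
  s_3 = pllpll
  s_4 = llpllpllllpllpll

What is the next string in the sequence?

Replace each of the 16 characters of llpllpllllpllpll in place — pll pll ll pll pll ll pll pll pll pll ll pll pll ll pll pll — and concatenate.

pllpllllpllpllllpllpllpllpllllpllpllllpllpll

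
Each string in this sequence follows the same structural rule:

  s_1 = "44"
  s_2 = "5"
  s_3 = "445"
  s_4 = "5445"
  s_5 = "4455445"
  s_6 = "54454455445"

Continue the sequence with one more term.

From term 3 onward, concatenate the second-to-last term with the last: 44·5 = 445, 5·445 = 5445, …
The next term joins 4455445 and 54454455445.

445544554454455445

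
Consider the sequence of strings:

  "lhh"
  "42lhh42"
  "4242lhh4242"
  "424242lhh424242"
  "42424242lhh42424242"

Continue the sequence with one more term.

Each term wraps the previous one in 42 on the left and 42 on the right.
Applying this once more to 42424242lhh42424242:

4242424242lhh4242424242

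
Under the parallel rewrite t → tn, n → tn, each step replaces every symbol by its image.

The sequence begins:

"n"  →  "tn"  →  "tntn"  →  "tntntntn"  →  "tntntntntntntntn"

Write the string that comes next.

Replace each of the 16 characters of tntntntntntntntn in place — tn tn tn tn tn tn tn tn tn tn tn tn tn tn tn tn — and concatenate.

tntntntntntntntntntntntntntntntn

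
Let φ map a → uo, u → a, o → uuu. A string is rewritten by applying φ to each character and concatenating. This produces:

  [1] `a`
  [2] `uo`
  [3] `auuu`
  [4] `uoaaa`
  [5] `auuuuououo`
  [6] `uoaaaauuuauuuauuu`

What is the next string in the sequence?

φ(uoaaaauuuauuuauuu) expands symbol-by-symbol to a uuu uo uo uo uo a a a uo a a a uo a a a; joining the 17 pieces gives the next term.

auuuuouououoaaauoaaauoaaa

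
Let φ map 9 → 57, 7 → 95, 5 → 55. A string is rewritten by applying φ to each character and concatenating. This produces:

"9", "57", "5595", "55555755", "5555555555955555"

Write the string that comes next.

φ(5555555555955555) expands symbol-by-symbol to 55 55 55 55 55 55 55 55 55 55 57 55 55 55 55 55; joining the 16 pieces gives the next term.

55555555555555555555575555555555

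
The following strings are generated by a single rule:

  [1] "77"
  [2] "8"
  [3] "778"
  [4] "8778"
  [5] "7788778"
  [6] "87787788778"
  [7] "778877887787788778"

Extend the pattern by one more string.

From term 3 onward, concatenate the second-to-last term with the last: 77·8 = 778, 8·778 = 8778, …
The next term joins 87787788778 and 778877887787788778.

87787788778778877887787788778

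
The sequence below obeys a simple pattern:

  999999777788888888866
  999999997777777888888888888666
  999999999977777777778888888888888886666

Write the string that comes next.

999999999999777777777777788888888888888888866666

The n-th term is 2n+2 9's then 3n-2 7's then 3n+3 8's then n 6's, where the shown terms are n = 2, 3, 4.
Setting n = 5 gives 12, 13, 18, 5 characters in each block.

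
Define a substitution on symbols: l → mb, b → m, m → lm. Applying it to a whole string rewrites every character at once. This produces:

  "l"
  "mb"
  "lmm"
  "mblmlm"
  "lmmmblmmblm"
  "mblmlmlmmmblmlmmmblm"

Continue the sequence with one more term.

Rewriting the 20 symbols of mblmlmlmmmblmlmmmblm one by one yields lm m mb lm mb lm mb lm lm lm m mb lm mb lm lm lm m mb lm; concatenated:

lmmmblmmblmmblmlmlmmmblmmblmlmlmmmblm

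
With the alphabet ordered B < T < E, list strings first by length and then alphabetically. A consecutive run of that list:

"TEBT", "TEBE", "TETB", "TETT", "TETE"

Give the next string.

TEEB

The successor of TETE increments the rightmost position that isn't already E and resets every position after it to B.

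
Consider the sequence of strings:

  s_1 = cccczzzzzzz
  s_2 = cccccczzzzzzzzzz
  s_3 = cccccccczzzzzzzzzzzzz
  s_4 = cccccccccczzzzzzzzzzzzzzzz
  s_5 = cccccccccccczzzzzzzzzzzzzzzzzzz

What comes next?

Each string has the form c^{2n} z^{3n+1}, where the shown terms are n = 2, 3, 4, 5, 6.
For the next term, n = 7, so the run lengths are 14, 22.

cccccccccccccczzzzzzzzzzzzzzzzzzzzzz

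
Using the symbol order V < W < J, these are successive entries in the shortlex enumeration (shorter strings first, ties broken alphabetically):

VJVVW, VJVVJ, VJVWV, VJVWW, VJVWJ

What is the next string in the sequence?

VJVJV

The successor of VJVWJ increments the rightmost position that isn't already J and resets every position after it to V.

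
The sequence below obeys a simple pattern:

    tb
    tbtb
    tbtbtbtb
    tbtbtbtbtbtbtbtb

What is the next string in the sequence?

Each string is two copies of the previous one concatenated.
Doubling tbtbtbtbtbtbtbtb:

tbtbtbtbtbtbtbtbtbtbtbtbtbtbtbtb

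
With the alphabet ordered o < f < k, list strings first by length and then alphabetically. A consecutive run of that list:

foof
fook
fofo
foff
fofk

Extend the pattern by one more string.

Find the rightmost character of fofk below k, bump it to the next letter, and reset everything to its right to o.

foko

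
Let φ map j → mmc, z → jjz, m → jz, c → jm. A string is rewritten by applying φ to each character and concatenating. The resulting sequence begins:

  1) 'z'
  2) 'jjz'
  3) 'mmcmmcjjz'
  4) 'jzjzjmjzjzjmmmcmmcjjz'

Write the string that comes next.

φ(jzjzjmjzjzjmmmcmmcjjz) expands symbol-by-symbol to mmc jjz mmc jjz mmc jz mmc jjz mmc jjz mmc jz jz jz jm jz jz jm mmc mmc jjz; joining the 21 pieces gives the next term.

mmcjjzmmcjjzmmcjzmmcjjzmmcjjzmmcjzjzjzjmjzjzjmmmcmmcjjz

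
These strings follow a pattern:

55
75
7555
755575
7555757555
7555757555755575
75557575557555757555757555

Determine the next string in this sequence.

755575755575557575557575557555757555755575

From term 3 onward, concatenate the last term with the second-to-last: 75·55 = 7555, 7555·75 = 755575, …
Continuing: 75557575557555757555757555 · 7555757555755575 gives term 8.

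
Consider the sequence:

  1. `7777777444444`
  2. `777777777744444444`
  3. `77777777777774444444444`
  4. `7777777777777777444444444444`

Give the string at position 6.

Term n consists of 3n+1 7's, followed by 2n+2 4's, where the shown terms are n = 2, 3, 4, 5.
Setting n = 7 gives 22, 16 characters in each block.

77777777777777777777774444444444444444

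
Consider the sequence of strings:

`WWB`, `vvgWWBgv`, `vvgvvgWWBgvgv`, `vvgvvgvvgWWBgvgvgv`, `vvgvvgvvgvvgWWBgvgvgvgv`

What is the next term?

vvgvvgvvgvvgvvgWWBgvgvgvgvgv

s(k+1) = vvg·s(k)·gv, so each term gains vvg as a prefix and gv as a suffix.
So the next term is vvg·vvgvvgvvgvvgWWBgvgvgvgv·gv.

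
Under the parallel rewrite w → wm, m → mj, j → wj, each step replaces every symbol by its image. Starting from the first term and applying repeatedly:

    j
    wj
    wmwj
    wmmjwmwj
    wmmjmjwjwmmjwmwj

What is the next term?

wmmjmjwjmjwjwmwjwmmjmjwjwmmjwmwj

Applying the rule to each of the 16 symbols of wmmjmjwjwmmjwmwj gives the pieces wm mj mj wj mj wj wm wj wm mj mj wj wm mj wm wj, which concatenate to the answer.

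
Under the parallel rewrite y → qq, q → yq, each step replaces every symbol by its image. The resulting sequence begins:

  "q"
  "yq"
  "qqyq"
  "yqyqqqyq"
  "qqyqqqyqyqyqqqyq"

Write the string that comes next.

yqyqqqyqyqyqqqyqqqyqqqyqyqyqqqyq

φ(qqyqqqyqyqyqqqyq) expands symbol-by-symbol to yq yq qq yq yq yq qq yq qq yq qq yq yq yq qq yq; joining the 16 pieces gives the next term.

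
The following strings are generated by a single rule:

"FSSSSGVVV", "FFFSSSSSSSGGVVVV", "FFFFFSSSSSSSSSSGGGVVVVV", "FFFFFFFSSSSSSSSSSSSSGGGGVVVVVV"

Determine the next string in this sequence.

Term n consists of 2n-1 F's, followed by 3n+1 S's, followed by n G's, followed by n+2 V's (n = 1, 2, …).
At n = 5 the blocks have lengths 9, 16, 5, 7.

FFFFFFFFFSSSSSSSSSSSSSSSSGGGGGVVVVVVV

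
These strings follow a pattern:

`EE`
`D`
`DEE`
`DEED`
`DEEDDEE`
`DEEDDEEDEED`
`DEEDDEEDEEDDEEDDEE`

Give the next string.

Each term (from the third on) is the previous term followed by the one before it: term 3 = D·EE = DEE.
So term 8 is DEEDDEEDEEDDEEDDEE·DEEDDEEDEED.

DEEDDEEDEEDDEEDDEEDEEDDEEDEED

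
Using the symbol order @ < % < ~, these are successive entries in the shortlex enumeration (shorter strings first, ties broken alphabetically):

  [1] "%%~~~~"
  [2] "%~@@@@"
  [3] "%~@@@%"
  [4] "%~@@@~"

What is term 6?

Advancing 2 positions from %~@@@~ through %~@@@~ → %~@@%@ reaches term 6.

%~@@%%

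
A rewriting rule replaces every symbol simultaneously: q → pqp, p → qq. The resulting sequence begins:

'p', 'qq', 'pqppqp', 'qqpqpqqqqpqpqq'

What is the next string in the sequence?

Applying the rule to each of the 14 symbols of qqpqpqqqqpqpqq gives the pieces pqp pqp qq pqp qq pqp pqp pqp pqp qq pqp qq pqp pqp, which concatenate to the answer.

pqppqpqqpqpqqpqppqppqppqpqqpqpqqpqppqp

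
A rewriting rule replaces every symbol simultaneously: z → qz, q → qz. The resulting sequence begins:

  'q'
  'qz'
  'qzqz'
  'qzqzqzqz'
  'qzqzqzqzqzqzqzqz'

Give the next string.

Rewriting the 16 symbols of qzqzqzqzqzqzqzqz one by one yields qz qz qz qz qz qz qz qz qz qz qz qz qz qz qz qz; concatenated:

qzqzqzqzqzqzqzqzqzqzqzqzqzqzqzqz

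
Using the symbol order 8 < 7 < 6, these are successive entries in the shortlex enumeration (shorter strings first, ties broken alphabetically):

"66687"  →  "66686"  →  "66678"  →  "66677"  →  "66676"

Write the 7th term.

66667

Continuing the enumeration 2 steps past 66676: 66676 → 66668 → (answer).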